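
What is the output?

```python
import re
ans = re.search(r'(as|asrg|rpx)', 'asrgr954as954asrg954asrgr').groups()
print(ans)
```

Alternation tries branches left to right and keeps the first one that lets the overall match succeed at that position.
`re.search` tries every starting position until one works.
The match spans [0:2] → 'as'.
Captured: group 1 = 'as'.

('as',)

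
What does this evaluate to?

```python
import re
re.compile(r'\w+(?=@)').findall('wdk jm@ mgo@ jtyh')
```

The positive lookaround only admits positions where the adjacent text matches; those characters stay outside the span.
With no groups in the pattern, `findall` gives back each whole match — 2 here.

['jm', 'mgo']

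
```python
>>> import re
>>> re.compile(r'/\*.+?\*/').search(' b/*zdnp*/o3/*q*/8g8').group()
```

A non-greedy quantifier consumes as few characters as it can — just enough that the remainder of the pattern still matches from where it stops; whatever follows it matches normally.
The match spans [2:10] → '/*zdnp*/'.

'/*zdnp*/'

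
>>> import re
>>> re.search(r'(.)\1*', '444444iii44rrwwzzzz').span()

A backreference is literal: `\1` must see the identical characters the first group matched.
The match spans [0:6] → '444444'.

(0, 6)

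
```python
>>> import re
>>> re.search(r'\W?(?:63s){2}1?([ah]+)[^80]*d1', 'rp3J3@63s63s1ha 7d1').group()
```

'@63s63s1ha 7d1'

Pattern: optionally a non-word character, then the literal '63s' repeated 2 times, then optionally a literal '1'; then one or more of one of [ah] (captured); then zero or more of any character except [80], then the literal 'd1'.
The match spans [5:19] → '@63s63s1ha 7d1'.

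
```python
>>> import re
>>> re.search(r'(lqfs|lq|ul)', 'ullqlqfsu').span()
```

The match spans [0:2] → 'ul'.

(0, 2)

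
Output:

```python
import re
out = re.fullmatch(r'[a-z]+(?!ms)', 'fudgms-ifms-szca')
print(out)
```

For `fullmatch`, every character of the input must be accounted for by the pattern.
Here the string isn't matched end-to-end, so the call returns None.

None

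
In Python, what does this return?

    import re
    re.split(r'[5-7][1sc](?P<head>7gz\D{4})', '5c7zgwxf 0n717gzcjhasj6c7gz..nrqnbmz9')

['5c7zgwxf 0n', '7gzcjha', 'sj', '7gz..nr', 'qnbmz9']

The pattern matches a character in [5-7], then one of [1sc]; then the literal '7gz', then exactly 4 of a non-digit (captured as 'head').
Matches to split on: at [11:20] → '717gzcjha'; at [22:31] → '6c7gz..nr'.
Because the pattern has a capturing group, `split` also inserts each captured text between the pieces.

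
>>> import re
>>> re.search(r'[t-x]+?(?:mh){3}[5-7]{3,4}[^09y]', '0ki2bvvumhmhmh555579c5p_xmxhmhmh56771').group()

Pattern: one or more of a character in [t-x] (lazy); then the literal 'mh' repeated 3 times, then 3 to 4 of a character in [5-7], then any character except [09y].
`search` walks the string left to right and returns the first match it finds.
The match spans [5:19] → 'vvumhmhmh55557'.

'vvumhmhmh55557'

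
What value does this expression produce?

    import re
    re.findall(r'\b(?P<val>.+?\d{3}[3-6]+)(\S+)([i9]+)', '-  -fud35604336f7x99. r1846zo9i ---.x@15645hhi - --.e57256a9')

This matches a word boundary (`\b`, zero-width); then one or more of any character (lazy), then exactly 3 of a digit, then one or more of a character in [3-6] (captured as 'val'); then one or more of a non-whitespace character (captured); then one or more of one of [i9] (captured).
Scanning left to right: at [4:20] match 'fud35604336f7x99', groups = ('fud35604336', 'f7x9', '9'); at [20:31] match '. r1846zo9i', groups = ('. r1846', 'zo9', 'i'); at [31:46] match ' ---.x@15645hhi', groups = (' ---.x@15645', 'hh', 'i'); at [46:60] match ' - --.e57256a9', groups = (' - --.e57256', 'a', '9').
With 3 capturing groups, `findall` returns a 3-tuple per match.

[('fud35604336', 'f7x9', '9'), ('. r1846', 'zo9', 'i'), (' ---.x@15645', 'hh', 'i'), (' - --.e57256', 'a', '9')]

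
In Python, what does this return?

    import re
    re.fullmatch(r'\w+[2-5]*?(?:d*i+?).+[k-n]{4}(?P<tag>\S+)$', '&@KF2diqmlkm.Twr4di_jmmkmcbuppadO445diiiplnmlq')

None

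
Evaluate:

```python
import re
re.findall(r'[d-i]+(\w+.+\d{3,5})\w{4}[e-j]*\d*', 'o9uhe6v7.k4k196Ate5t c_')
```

['6v7.k4k196']

This matches one or more of a character in [d-i]; then one or more of a word character, then one or more of any character, then 3 to 5 of a digit (captured); then exactly 4 of a word character, then zero or more of a character in [e-j], then zero or more of a digit.
Matches: at [3:19] match 'he6v7.k4k196Ate5', group 1 = '6v7.k4k196'.
One capturing group, so `findall` returns just the captured substring from the one match — 1 in all.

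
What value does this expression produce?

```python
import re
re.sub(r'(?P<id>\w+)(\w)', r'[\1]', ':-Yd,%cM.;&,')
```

This matches one or more of a word character (captured as 'id'); then a word character (captured).
Matches: at [2:4] → 'Yd'; at [6:8] → 'cM'.
Each match is replaced using the text its own group 1 captured.

':-[Y],%[c].;&,'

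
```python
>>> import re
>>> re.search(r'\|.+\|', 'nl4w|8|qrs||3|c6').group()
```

'|8|qrs||3|'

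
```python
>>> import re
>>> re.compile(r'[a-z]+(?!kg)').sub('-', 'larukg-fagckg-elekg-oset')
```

The negative lookahead/lookbehind blocks any match where the forbidden context is present.
Matches: at [0:6] → 'larukg'; at [7:13] → 'fagckg'; at [14:19] → 'elekg'; at [20:24] → 'oset'.
Each match is replaced by '-'.

'-------'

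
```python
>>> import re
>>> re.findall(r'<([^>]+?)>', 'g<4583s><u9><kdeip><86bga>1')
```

['4583s', 'u9', 'kdeip', '86bga']

Walking the string: at [1:8] match '<4583s>', group 1 = '4583s'; at [8:12] match '<u9>', group 1 = 'u9'; at [12:19] match '<kdeip>', group 1 = 'kdeip'; at [19:26] match '<86bga>', group 1 = '86bga'.
With a single group, `findall` returns only what that group captured — 4 items.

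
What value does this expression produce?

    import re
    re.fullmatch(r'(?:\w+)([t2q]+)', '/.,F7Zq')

This matches one or more of a word character (non-capturing group); then one or more of one of [t2q] (captured).
`re.fullmatch` requires the pattern to consume the entire string.
Here the pattern can't cover the whole string, so the call returns None.

None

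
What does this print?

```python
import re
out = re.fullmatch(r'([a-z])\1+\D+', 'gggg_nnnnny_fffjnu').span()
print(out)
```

(0, 18)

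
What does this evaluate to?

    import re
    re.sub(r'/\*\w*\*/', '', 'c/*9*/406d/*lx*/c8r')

'c406dc8r'

Matches: at [1:6] → '/*9*/'; at [10:16] → '/*lx*/'.
Each match is replaced by ''.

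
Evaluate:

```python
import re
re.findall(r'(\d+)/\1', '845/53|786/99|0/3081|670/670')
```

`\1` is not a pattern — it's the concrete string captured by group 1, re-applied verbatim.
Matches: at [2:5] match '5/5', group 1 = '5'; at [21:28] match '670/670', group 1 = '670'.
`findall` collects group 1 from each match (2 total).

['5', '670']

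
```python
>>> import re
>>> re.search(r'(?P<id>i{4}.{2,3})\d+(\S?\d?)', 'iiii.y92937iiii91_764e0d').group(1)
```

'iiii.y9'

The match spans [0:12] → 'iiii.y92937i'.
Captured: group 1 = 'iiii.y9', group 2 = 'i'.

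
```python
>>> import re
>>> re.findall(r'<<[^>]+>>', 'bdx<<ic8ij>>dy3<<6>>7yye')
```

['<<ic8ij>>', '<<6>>']

With no groups in the pattern, `findall` gives back each whole match — 2 here.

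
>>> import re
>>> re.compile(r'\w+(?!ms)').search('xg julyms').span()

A negative assertion filters positions out without eating any characters.
`re.search` tries every starting position until one works.
The match spans [0:2] → 'xg'.

(0, 2)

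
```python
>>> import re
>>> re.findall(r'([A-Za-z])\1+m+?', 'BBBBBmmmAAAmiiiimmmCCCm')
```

['B', 'A', 'i', 'C']

`\1` has to match the exact text group 1 already captured.
Walking the string: at [0:6] match 'BBBBBm', group 1 = 'B'; at [8:12] match 'AAAm', group 1 = 'A'; at [12:17] match 'iiiim', group 1 = 'i'; at [19:23] match 'CCCm', group 1 = 'C'.
With a single group, `findall` returns only what that group captured — 4 items.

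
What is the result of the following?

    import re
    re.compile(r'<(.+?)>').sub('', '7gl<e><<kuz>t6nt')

'7glt6nt'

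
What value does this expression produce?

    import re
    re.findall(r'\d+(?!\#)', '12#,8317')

['1', '8317']

A negative assertion filters positions out without eating any characters.
Scanning left to right: at [0:1] → '1'; at [4:8] → '8317'.
With no groups in the pattern, `findall` gives back each whole match — 2 here.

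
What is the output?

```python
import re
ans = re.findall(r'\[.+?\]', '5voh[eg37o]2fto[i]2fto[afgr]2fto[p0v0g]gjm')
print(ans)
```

Matches: at [4:11] → '[eg37o]'; at [15:18] → '[i]'; at [22:28] → '[afgr]'; at [32:39] → '[p0v0g]'.
`findall` yields the raw match text (4 of them) because the pattern has no groups.

['[eg37o]', '[i]', '[afgr]', '[p0v0g]']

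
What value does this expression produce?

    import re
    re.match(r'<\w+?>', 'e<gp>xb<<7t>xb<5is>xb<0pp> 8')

None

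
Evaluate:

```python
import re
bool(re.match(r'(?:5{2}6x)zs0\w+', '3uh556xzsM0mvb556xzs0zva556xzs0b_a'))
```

This matches exactly 2 of a literal '5', then the literal '6x' (non-capturing group); then the literal 'z', then the literal 's0', then one or more of a word character.
With `match`, the pattern is implicitly anchored at the beginning.
Here position 0 doesn't satisfy it, so the call returns None, and `bool(None)` is False.

False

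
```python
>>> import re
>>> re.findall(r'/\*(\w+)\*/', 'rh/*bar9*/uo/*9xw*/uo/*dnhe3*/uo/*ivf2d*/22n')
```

Matches: at [2:10] match '/*bar9*/', group 1 = 'bar9'; at [12:19] match '/*9xw*/', group 1 = '9xw'; at [21:30] match '/*dnhe3*/', group 1 = 'dnhe3'; at [32:41] match '/*ivf2d*/', group 1 = 'ivf2d'.
`findall` collects group 1 from each match (4 total).

['bar9', '9xw', 'dnhe3', 'ivf2d']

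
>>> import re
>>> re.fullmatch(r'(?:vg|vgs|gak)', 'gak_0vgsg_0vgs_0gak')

None

`re.fullmatch` is like wrapping the pattern in `^…$` (in single-line mode).
Here there's no way to consume every character, so the call returns None.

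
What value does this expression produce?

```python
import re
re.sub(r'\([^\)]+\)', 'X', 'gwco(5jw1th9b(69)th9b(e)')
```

'gwcoXth9bX'

Matches: at [4:17] → '(5jw1th9b(69)'; at [21:24] → '(e)'.
Each match is replaced by 'X'.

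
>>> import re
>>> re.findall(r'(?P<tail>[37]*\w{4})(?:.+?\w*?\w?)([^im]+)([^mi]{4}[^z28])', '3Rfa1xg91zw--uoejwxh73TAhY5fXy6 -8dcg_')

This matches zero or more of one of [37], then exactly 4 of a word character (captured as 'tail'); then one or more of any character (lazy), then zero or more of a word character (lazy), then optionally a word character (non-capturing group); then one or more of any character except [im] (captured); then exactly 4 of any character except [mi], then any character except [z28] (captured).
Matches: at [0:38] match '3Rfa1xg91zw--uoejwxh73TAhY5fXy6 -8dcg_', groups = ('3Rfa1', '91zw--uoejwxh73TAhY5fXy6 -', '8dcg_').
`findall` packs the 3 group values into a tuple for every match.

[('3Rfa1', '91zw--uoejwxh73TAhY5fXy6 -', '8dcg_')]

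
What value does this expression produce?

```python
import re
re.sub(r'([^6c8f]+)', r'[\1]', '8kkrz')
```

'8[kkrz]'

This matches one or more of any character except [6c8f] (captured).
The replacement refers to a captured group, so each match is rewritten using its own captured text.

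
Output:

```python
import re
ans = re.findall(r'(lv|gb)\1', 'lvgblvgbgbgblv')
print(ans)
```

`\1` has to match the exact text group 1 already captured.
Matches: at [6:10] match 'gbgb', group 1 = 'gb'.
One capturing group, so `findall` returns just the captured substring from the one match — 1 in all.

['gb']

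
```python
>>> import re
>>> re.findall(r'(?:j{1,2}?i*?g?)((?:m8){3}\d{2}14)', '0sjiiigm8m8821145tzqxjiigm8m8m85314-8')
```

Pattern: 1 to 2 of a literal 'j' (lazy), then zero or more of a literal 'i' (lazy), then optionally the literal 'g' (non-capturing group); then the literal 'm8' repeated 3 times, then exactly 2 of a digit, then the literal '14' (captured).
Walking the string: at [21:35] match 'jiigm8m8m85314', group 1 = 'm8m8m85314'.
With a single group, `findall` returns only what that group captured — 1 item.

['m8m8m85314']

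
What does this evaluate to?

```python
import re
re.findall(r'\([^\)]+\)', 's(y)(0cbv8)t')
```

['(y)', '(0cbv8)']

Matches: at [1:4] → '(y)'; at [4:11] → '(0cbv8)'.
Since nothing is captured, `findall` lists the 2 matched substrings directly.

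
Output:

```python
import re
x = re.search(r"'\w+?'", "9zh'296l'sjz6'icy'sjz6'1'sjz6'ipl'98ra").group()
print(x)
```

Unlike `match`, `search` isn't anchored — it looks for the pattern anywhere in the string.
The match spans [3:9] → "'296l'".

'296l'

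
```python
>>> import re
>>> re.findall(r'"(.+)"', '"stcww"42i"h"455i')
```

Matches: at [0:13] match '"stcww"42i"h"', group 1 = 'stcww"42i"h'.
`findall` collects group 1 from the one match (1 total).

['stcww"42i"h']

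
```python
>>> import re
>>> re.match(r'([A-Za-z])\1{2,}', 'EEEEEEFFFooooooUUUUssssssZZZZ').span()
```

(0, 6)

With `match`, the pattern is implicitly anchored at the beginning.
The match spans [0:6] → 'EEEEEE'.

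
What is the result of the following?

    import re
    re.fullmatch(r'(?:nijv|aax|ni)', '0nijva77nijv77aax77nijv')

None

For `fullmatch`, every character of the input must be accounted for by the pattern.
Here the pattern can't cover the whole string, so the call returns None.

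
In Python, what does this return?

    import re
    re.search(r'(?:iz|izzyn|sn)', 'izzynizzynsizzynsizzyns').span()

(0, 2)

The regex engine tests alternatives in the order written; an earlier branch that matches wins even if a later one would match more.
`search` walks the string left to right and returns the first match it finds.
The match spans [0:2] → 'iz'.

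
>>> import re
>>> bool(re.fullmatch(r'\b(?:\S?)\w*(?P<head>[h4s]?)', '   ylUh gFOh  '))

This matches a word boundary (`\b`, zero-width); then optionally a non-whitespace character (non-capturing group); then zero or more of a word character; then optionally one of [h4s] (captured as 'head').
`re.fullmatch` is like wrapping the pattern in `^…$` (in single-line mode).
Here the pattern can't cover the whole string, so the call returns None, and `bool(None)` is False.

False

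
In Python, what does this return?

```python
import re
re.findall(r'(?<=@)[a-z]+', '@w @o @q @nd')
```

The positive lookaround only admits positions where the adjacent text matches; those characters stay outside the span.
Walking the string: at [1:2] → 'w'; at [4:5] → 'o'; at [7:8] → 'q'; at [10:12] → 'nd'.
No capturing groups, so `findall` returns the 4 full match strings.

['w', 'o', 'q', 'nd']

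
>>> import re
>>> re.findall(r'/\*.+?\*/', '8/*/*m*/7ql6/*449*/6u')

['/*/*m*/', '/*449*/']

The `?` after the quantifier makes it lazy — it takes as little as possible before letting the rest of the pattern try.
Matches: at [1:8] → '/*/*m*/'; at [12:19] → '/*449*/'.
`findall` yields the raw match text (2 of them) because the pattern has no groups.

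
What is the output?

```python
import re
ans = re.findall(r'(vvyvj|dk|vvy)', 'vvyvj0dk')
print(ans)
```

['vvyvj', 'dk']

Branches in `(...|...)` are attempted left-to-right; the first branch that allows the whole pattern to succeed is taken.
Because there's exactly one group, `findall` drops the full match and keeps group 1 from each hit.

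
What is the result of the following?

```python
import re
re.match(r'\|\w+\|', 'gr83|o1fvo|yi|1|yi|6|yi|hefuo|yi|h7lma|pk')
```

None

`re.match` only tries the pattern at the start of the string.
Here the pattern fails at index 0, so the call returns None.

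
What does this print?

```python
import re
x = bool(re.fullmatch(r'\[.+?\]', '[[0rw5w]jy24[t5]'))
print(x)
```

`re.fullmatch` is like wrapping the pattern in `^…$` (in single-line mode).
The match spans [0:16] → '[[0rw5w]jy24[t5]'.

True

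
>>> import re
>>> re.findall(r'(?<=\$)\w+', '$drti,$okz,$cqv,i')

['drti', 'okz', 'cqv']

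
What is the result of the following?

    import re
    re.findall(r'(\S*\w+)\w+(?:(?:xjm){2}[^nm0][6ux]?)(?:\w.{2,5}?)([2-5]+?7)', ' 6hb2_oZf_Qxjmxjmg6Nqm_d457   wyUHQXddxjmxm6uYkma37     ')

Pattern: zero or more of a non-whitespace character, then one or more of a word character (captured); then one or more of a word character; then the literal 'xjm' repeated 2 times, then any character except [nm0], then optionally one of [6ux] (non-capturing group); then a word character, then 2 to 5 of any character (lazy) (non-capturing group); then one or more of a character in [2-5] (lazy), then a literal '7' (captured).
Lazy quantifiers expand one character at a time until the remainder of the pattern can match.
Matches: at [1:27] match '6hb2_oZf_Qxjmxjmg6Nqm_d457', groups = ('6hb2_oZf_', '457').
With 2 capturing groups, `findall` returns a 2-tuple per match.

[('6hb2_oZf_', '457')]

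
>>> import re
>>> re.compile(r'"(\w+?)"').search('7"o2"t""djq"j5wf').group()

The match spans [1:5] → '"o2"'.

'"o2"'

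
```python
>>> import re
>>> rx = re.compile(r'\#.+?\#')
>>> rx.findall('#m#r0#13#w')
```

['#m#', '#13#']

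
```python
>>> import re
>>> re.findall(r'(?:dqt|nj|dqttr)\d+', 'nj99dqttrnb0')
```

Scanning left to right: at [0:4] → 'nj99'.
`findall` yields the raw match text (1 of them) because the pattern has no groups.

['nj99']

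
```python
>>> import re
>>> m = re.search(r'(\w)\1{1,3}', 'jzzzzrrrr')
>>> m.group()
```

'zzzz'

The backreference `\1` re-matches whatever the first group consumed, character for character.
The match spans [1:5] → 'zzzz'.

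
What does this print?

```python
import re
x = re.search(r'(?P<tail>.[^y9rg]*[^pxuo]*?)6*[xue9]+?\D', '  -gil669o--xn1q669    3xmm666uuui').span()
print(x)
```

Pattern: any character, then zero or more of any character except [y9rg], then zero or more of any character except [pxuo] (lazy) (captured as 'tail'); then zero or more of a literal '6', then one or more of one of [xue9] (lazy), then a non-digit.
The match spans [0:10] → '  -gil669o'.

(0, 10)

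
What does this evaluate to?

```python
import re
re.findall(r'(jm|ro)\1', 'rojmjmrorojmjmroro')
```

['jm', 'ro', 'jm', 'ro']

A backreference is literal: `\1` must see the identical characters the first group matched.
With a single group, `findall` returns only what that group captured — 4 items.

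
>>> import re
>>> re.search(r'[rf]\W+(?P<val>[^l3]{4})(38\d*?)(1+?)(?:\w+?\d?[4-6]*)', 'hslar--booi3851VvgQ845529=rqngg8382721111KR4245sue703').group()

A non-greedy quantifier consumes as few characters as it can — just enough that the remainder of the pattern still matches from where it stops; whatever follows it matches normally.
The match spans [4:16] → 'r--booi3851V'.

'r--booi3851V'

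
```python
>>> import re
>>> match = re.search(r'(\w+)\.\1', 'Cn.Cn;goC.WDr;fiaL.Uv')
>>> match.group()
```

'Cn.Cn'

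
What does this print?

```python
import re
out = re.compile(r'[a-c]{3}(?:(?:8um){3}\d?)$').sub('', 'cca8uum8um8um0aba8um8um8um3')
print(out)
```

cca8uum8um8um0

Each match is replaced by ''.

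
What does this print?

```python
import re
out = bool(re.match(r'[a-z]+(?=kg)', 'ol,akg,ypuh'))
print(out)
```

False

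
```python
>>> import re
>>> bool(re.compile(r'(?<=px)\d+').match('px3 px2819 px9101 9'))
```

False

The `(?=…)`/`(?<=…)` assertion just peeks at neighbouring text; it doesn't advance the match position.
With `match`, the pattern is implicitly anchored at the beginning.
Here position 0 doesn't satisfy it, so the call returns None, and `bool(None)` is False.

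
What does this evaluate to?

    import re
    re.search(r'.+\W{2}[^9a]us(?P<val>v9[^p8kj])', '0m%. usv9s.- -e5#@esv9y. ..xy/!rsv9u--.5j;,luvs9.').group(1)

The match spans [0:10] → '0m%. usv9s'.
Captured: group 1 = 'v9s'.

'v9s'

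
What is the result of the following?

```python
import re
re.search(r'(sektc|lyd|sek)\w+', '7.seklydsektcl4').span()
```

(2, 15)

`re.search` scans for the first position where the pattern succeeds.
The match spans [2:15] → 'seklydsektcl4'.
Captured: group 1 = 'sek'.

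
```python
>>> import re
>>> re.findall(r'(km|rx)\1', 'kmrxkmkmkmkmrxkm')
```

The backreference `\1` re-matches whatever the first group consumed, character for character.
Scanning left to right: at [4:8] match 'kmkm', group 1 = 'km'; at [8:12] match 'kmkm', group 1 = 'km'.
`findall` collects group 1 from each match (2 total).

['km', 'km']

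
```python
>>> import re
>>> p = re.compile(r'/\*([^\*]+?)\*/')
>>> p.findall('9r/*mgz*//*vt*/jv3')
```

['mgz', 'vt']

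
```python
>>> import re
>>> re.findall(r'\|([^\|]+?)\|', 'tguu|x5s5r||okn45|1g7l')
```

Scanning left to right: at [4:11] match '|x5s5r|', group 1 = 'x5s5r'; at [11:18] match '|okn45|', group 1 = 'okn45'.
`findall` collects group 1 from each match (2 total).

['x5s5r', 'okn45']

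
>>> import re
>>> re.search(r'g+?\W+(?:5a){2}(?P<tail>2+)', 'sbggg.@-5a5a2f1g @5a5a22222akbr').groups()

('2',)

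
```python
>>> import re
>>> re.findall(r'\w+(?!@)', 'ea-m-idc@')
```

The negative lookaround is zero-width — it rules out positions where the adjacent text would match, without consuming anything.
Since nothing is captured, `findall` lists the 3 matched substrings directly.

['ea', 'm', 'id']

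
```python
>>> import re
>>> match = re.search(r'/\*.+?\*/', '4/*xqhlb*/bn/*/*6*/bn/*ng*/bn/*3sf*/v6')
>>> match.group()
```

The `?` after the quantifier makes it lazy — it takes as little as possible before letting the rest of the pattern try.
`re.search` tries every starting position until one works.
The match spans [1:10] → '/*xqhlb*/'.

'/*xqhlb*/'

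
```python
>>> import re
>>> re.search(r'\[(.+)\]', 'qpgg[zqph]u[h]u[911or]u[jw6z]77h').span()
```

(4, 29)

The match spans [4:29] → '[zqph]u[h]u[911or]u[jw6z]'.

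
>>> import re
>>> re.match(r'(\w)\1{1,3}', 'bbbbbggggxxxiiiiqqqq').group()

'bbbb'

After group 1 captures some text, `\1` only succeeds where that same text appears again.
`match` is anchored at position 0; if the pattern doesn't fit there, it returns None.
The match spans [0:4] → 'bbbb'.
Captured: group 1 = 'b'.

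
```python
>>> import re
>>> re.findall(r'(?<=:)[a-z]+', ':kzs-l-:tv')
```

Because the assertion is zero-width, the text it checks is not consumed and won't appear in the result.
Walking the string: at [1:4] → 'kzs'; at [8:10] → 'tv'.
No capturing groups, so `findall` returns the 2 full match strings.

['kzs', 'tv']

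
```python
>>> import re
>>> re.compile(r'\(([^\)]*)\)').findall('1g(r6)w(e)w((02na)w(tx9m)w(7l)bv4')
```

One capturing group, so `findall` returns just the captured substring from each match — 5 in all.

['r6', 'e', '(02na', 'tx9m', '7l']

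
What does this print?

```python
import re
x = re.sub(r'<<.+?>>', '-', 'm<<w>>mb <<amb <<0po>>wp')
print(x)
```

Because the quantifier is non-greedy, it stops expanding at the earliest point where the rest of the pattern can succeed.
Matches: at [1:6] → '<<w>>'; at [9:22] → '<<amb <<0po>>'.
Every occurrence is swapped for '-'.

m-mb -wp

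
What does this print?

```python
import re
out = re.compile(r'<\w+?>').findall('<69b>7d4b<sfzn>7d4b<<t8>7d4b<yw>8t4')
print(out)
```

['<69b>', '<sfzn>', '<t8>', '<yw>']

Matches: at [0:5] → '<69b>'; at [9:15] → '<sfzn>'; at [20:24] → '<t8>'; at [28:32] → '<yw>'.
`findall` yields the raw match text (4 of them) because the pattern has no groups.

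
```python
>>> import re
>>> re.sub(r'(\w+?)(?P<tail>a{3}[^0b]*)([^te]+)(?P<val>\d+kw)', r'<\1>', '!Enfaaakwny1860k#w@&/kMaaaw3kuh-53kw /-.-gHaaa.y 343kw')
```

This matches one or more of a word character (lazy) (captured); then exactly 3 of the literal 'a', then zero or more of any character except [0b] (captured as 'tail'); then one or more of any character except [te] (captured); then one or more of a digit, then the literal 'kw' (captured as 'val').
Matches: at [1:54] → 'Enfaaakwny1860k#w@&/kMaaaw3kuh-53kw /-.-gHaaa.y 343kw'.
The replacement refers to a captured group, so each match is rewritten using its own captured text.

'!<Enf>'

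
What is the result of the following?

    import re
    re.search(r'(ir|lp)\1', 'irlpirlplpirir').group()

'lplp'

A backreference is literal: `\1` must see the identical characters the first group matched.
`re.search` scans for the first position where the pattern succeeds.
The match spans [6:10] → 'lplp'.
Captured: group 1 = 'lp'.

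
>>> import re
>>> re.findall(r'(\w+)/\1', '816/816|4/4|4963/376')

`\1` has to match the exact text group 1 already captured.
Scanning left to right: at [0:7] match '816/816', group 1 = '816'; at [8:11] match '4/4', group 1 = '4'; at [15:18] match '3/3', group 1 = '3'.
With a single group, `findall` returns only what that group captured — 3 items.

['816', '4', '3']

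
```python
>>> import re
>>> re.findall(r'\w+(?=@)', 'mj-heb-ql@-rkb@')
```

The lookaround is zero-width — it requires the adjacent text to match without consuming it, so the asserted text isn't part of the match.
Walking the string: at [7:9] → 'ql'; at [11:14] → 'rkb'.
With no groups in the pattern, `findall` gives back each whole match — 2 here.

['ql', 'rkb']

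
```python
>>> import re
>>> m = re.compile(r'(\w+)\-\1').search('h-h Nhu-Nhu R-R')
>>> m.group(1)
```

'h'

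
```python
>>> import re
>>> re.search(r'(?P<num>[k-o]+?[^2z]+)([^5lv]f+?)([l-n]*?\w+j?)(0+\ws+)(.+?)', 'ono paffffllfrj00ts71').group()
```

'ono paffffllfrj00ts7'

The `?` after the quantifier makes it lazy — it takes as little as possible before letting the rest of the pattern try.
The match spans [0:20] → 'ono paffffllfrj00ts7'.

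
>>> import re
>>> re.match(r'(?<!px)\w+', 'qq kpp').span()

(0, 2)

`(?!…)`/`(?<!…)` only lets a position through if the neighbouring text does NOT match; no characters are consumed.
`match` is anchored at position 0; if the pattern doesn't fit there, it returns None.
The match spans [0:2] → 'qq'.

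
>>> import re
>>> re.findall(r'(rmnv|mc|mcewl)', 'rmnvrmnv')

['rmnv', 'rmnv']

Walking the string: at [0:4] match 'rmnv', group 1 = 'rmnv'; at [4:8] match 'rmnv', group 1 = 'rmnv'.
`findall` collects group 1 from each match (2 total).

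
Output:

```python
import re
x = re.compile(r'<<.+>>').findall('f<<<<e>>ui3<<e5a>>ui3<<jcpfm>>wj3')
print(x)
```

Matches: at [1:30] → '<<<<e>>ui3<<e5a>>ui3<<jcpfm>>'.
`findall` yields the raw match text (1 of them) because the pattern has no groups.

['<<<<e>>ui3<<e5a>>ui3<<jcpfm>>']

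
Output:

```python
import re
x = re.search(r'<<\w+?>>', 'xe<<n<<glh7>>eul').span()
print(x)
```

(5, 13)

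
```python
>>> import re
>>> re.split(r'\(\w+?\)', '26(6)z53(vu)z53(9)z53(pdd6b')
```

Splitting on the pattern gives 4 pieces.

['26', 'z53', 'z53', 'z53(pdd6b']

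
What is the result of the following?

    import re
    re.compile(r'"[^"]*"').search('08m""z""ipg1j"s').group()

The match spans [3:5] → '""'.

'""'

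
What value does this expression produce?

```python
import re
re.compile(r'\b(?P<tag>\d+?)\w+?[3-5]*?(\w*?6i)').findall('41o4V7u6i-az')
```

[('4', 'o4V7u6i')]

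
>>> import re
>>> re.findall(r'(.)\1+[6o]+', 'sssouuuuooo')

['s', 'u']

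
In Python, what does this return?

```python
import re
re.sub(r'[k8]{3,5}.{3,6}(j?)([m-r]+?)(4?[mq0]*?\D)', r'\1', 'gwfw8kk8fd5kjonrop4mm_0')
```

This matches 3 to 5 of one of [k8], then 3 to 6 of any character; then optionally a literal 'j' (captured); then one or more of a character in [m-r] (lazy) (captured); then optionally the literal '4', then zero or more of one of [mq0] (lazy), then a non-digit (captured).
A `+?`/`*?`/`{m,n}?` starts at its minimum and grows only as far as needed for what follows to match.
Matches: at [4:16] → '8kk8fd5kjonr'.
`\1` in the replacement pulls in group 1's text for each match.

'gwfwop4mm_0'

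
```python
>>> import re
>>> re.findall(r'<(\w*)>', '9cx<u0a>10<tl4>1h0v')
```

Walking the string: at [3:8] match '<u0a>', group 1 = 'u0a'; at [10:15] match '<tl4>', group 1 = 'tl4'.
`findall` collects group 1 from each match (2 total).

['u0a', 'tl4']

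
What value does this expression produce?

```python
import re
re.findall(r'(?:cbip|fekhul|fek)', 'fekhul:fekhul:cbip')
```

['fekhul', 'fekhul', 'cbip']

Alternation tries branches left to right and keeps the first one that lets the overall match succeed at that position.
Walking the string: at [0:6] → 'fekhul'; at [7:13] → 'fekhul'; at [14:18] → 'cbip'.
With no groups in the pattern, `findall` gives back each whole match — 3 here.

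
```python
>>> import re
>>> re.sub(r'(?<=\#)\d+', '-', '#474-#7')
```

'#--#-'

Lookahead/lookbehind check context without consuming it, so the matched span excludes the asserted characters.
Matches: at [1:4] → '474'; at [6:7] → '7'.
Every occurrence is swapped for '-'.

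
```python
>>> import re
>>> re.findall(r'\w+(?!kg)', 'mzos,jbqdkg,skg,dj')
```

['mzos', 'jbqdkg', 'skg', 'dj']

The negative lookaround is zero-width — it rules out positions where the adjacent text would match, without consuming anything.
Walking the string: at [0:4] → 'mzos'; at [5:11] → 'jbqdkg'; at [12:15] → 'skg'; at [16:18] → 'dj'.
No capturing groups, so `findall` returns the 4 full match strings.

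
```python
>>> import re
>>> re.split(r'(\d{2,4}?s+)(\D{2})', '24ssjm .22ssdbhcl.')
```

Pattern: 2 to 4 of a digit (lazy), then one or more of the literal 's' (captured); then exactly 2 of a non-digit (captured).
`re.split` interleaves the captured-group text with the surrounding fragments.

['', '24ss', 'jm', ' .', '22ss', 'db', 'hcl.']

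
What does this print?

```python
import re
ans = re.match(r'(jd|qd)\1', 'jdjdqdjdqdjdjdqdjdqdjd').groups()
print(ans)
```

('jd',)

A backreference is literal: `\1` must see the identical characters the first group matched.
`match` is anchored at position 0; if the pattern doesn't fit there, it returns None.
The match spans [0:4] → 'jdjd'.
Captured: group 1 = 'jd'.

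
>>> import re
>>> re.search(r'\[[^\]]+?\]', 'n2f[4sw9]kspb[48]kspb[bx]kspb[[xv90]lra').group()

'[4sw9]'

The match spans [3:9] → '[4sw9]'.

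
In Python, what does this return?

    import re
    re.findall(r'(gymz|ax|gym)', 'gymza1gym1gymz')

['gymz', 'gym', 'gymz']

The regex engine tests alternatives in the order written; an earlier branch that matches wins even if a later one would match more.
With a single group, `findall` returns only what that group captured — 3 items.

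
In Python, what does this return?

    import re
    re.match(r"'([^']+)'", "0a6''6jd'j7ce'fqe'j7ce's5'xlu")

None

`re.match` won't scan ahead — the pattern has to work from the very first character.
Here position 0 doesn't satisfy it, so the call returns None.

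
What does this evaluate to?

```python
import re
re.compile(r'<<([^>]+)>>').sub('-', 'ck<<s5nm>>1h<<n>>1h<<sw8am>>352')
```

'ck-1h-1h-352'

Every occurrence is swapped for '-'.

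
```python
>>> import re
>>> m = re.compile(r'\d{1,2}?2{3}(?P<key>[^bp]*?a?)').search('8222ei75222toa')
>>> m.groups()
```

This matches 1 to 2 of a digit (lazy), then exactly 3 of the literal '2'; then zero or more of any character except [bp] (lazy), then optionally the literal 'a' (captured as 'key').
A `+?`/`*?`/`{m,n}?` starts at its minimum and grows only as far as needed for what follows to match.
Unlike `match`, `search` isn't anchored — it looks for the pattern anywhere in the string.
The match spans [0:4] → '8222'.
Captured: group 1 = ''.

('',)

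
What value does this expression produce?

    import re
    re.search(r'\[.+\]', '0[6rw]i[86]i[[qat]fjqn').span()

`re.search` scans for the first position where the pattern succeeds.
The match spans [1:18] → '[6rw]i[86]i[[qat]'.

(1, 18)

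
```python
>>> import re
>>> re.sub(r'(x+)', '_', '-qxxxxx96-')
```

This matches one or more of a literal 'x' (captured).
Each match is replaced by '_'.

'-q_96-'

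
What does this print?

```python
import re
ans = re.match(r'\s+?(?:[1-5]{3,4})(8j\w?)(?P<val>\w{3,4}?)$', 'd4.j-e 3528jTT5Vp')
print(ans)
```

The pattern matches one or more of whitespace (lazy); then 3 to 4 of a character in [1-5] (non-capturing group); then the literal '8j', then optionally a word character (captured); then 3 to 4 of a word character (lazy) (captured as 'val'); then anchored at the end.
`re.match` only tries the pattern at the start of the string.
Here the string doesn't start with a match, so the call returns None.

None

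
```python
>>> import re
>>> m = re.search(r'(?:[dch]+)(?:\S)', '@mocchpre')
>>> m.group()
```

The pattern matches one or more of one of [dch] (non-capturing group); then a non-whitespace character (non-capturing group).
`re.search` scans for the first position where the pattern succeeds.
The match spans [3:7] → 'cchp'.

'cchp'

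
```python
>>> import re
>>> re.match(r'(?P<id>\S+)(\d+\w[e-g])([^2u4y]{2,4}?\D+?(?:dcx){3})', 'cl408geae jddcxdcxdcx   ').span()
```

(0, 21)

The pattern matches one or more of a non-whitespace character (captured as 'id'); then one or more of a digit, then a word character, then a character in [e-g] (captured); then 2 to 4 of any character except [2u4y] (lazy), then one or more of a non-digit (lazy), then the literal 'dcx' repeated 3 times (captured).
`re.match` won't scan ahead — the pattern has to work from the very first character.
The match spans [0:21] → 'cl408geae jddcxdcxdcx'.
Captured: group 1 = 'cl40', group 2 = '8ge', group 3 = 'ae jddcxdcxdcx'.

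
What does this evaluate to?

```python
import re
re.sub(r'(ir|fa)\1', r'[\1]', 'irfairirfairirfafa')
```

'irfa[ir]fa[ir][fa]'

The backreference `\1` re-matches whatever the first group consumed, character for character.
Matches: at [4:8] → 'irir'; at [10:14] → 'irir'; at [14:18] → 'fafa'.
`\1` in the replacement pulls in group 1's text for each match.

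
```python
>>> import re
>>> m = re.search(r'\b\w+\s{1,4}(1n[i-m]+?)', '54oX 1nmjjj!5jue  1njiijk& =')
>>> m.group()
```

A non-greedy quantifier consumes as few characters as it can — just enough that the remainder of the pattern still matches from where it stops; whatever follows it matches normally.
The match spans [0:8] → '54oX 1nm'.

'54oX 1nm'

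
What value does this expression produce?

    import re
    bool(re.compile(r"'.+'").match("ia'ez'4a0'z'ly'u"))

`match` is anchored at position 0; if the pattern doesn't fit there, it returns None.
Here position 0 doesn't satisfy it, so the call returns None, and `bool(None)` is False.

False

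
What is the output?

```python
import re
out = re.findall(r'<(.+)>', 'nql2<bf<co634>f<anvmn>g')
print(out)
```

['bf<co634>f<anvmn']

Walking the string: at [4:22] match '<bf<co634>f<anvmn>', group 1 = 'bf<co634>f<anvmn'.
Because there's exactly one group, `findall` drops the full match and keeps group 1 from the one hit.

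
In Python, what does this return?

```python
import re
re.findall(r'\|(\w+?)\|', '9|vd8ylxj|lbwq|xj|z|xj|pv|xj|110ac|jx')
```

['vd8ylxj', 'xj', 'xj', 'xj']

Matches: at [1:10] match '|vd8ylxj|', group 1 = 'vd8ylxj'; at [14:18] match '|xj|', group 1 = 'xj'; at [19:23] match '|xj|', group 1 = 'xj'; at [25:29] match '|xj|', group 1 = 'xj'.
With a single group, `findall` returns only what that group captured — 4 items.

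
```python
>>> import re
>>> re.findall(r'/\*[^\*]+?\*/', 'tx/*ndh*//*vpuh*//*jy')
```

['/*ndh*/', '/*vpuh*/']

`findall` yields the raw match text (2 of them) because the pattern has no groups.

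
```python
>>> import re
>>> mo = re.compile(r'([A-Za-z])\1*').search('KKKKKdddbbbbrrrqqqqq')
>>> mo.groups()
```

('K',)

The match spans [0:5] → 'KKKKK'.
Captured: group 1 = 'K'.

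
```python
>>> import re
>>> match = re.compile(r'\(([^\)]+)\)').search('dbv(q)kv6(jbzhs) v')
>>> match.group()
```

'(q)'

The match spans [3:6] → '(q)'.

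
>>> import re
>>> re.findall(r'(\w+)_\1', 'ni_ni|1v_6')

A backreference is literal: `\1` must see the identical characters the first group matched.
One capturing group, so `findall` returns just the captured substring from the one match — 1 in all.

['ni']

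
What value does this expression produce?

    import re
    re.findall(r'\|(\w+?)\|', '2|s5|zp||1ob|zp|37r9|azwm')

Scanning left to right: at [1:5] match '|s5|', group 1 = 's5'; at [8:13] match '|1ob|', group 1 = '1ob'; at [15:21] match '|37r9|', group 1 = '37r9'.
One capturing group, so `findall` returns just the captured substring from each match — 3 in all.

['s5', '1ob', '37r9']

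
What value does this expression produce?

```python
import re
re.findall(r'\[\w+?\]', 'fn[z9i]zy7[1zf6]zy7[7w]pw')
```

['[z9i]', '[1zf6]', '[7w]']

Walking the string: at [2:7] → '[z9i]'; at [10:16] → '[1zf6]'; at [19:23] → '[7w]'.
No capturing groups, so `findall` returns the 3 full match strings.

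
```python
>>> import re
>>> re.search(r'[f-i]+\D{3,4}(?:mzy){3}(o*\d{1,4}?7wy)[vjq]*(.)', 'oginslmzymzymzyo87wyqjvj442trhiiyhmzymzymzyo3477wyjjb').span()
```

The pattern matches one or more of a character in [f-i], then 3 to 4 of a non-digit, then the literal 'mzy' repeated 3 times; then zero or more of a literal 'o', then 1 to 4 of a digit (lazy), then the literal '7wy' (captured); then zero or more of one of [vjq]; then any character (captured).
`re.search` tries every starting position until one works.
The match spans [1:25] → 'ginslmzymzymzyo87wyqjvj4'.
Captured: group 1 = 'o87wy', group 2 = '4'.

(1, 25)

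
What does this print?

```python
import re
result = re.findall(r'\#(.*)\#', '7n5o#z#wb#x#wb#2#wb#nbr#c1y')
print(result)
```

['z#wb#x#wb#2#wb#nbr']

Walking the string: at [4:24] match '#z#wb#x#wb#2#wb#nbr#', group 1 = 'z#wb#x#wb#2#wb#nbr'.
`findall` collects group 1 from the one match (1 total).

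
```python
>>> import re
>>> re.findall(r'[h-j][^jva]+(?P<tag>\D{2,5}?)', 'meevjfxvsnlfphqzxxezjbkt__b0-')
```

The pattern matches a character in [h-j], then one or more of any character except [jva]; then 2 to 5 of a non-digit (lazy) (captured as 'tag').
Because the quantifier is non-greedy, it stops expanding at the earliest point where the rest of the pattern can succeed.
Walking the string: at [4:9] match 'jfxvs', group 1 = 'vs'; at [13:22] match 'hqzxxezjb', group 1 = 'jb'.
One capturing group, so `findall` returns just the captured substring from each match — 2 in all.

['vs', 'jb']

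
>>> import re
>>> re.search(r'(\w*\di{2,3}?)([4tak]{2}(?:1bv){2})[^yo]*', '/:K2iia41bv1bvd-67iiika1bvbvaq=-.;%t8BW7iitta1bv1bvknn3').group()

'K2iia41bv1bvd-67iiika1bvbvaq=-.;%t8BW7iitta1bv1bvknn3'

Pattern: zero or more of a word character, then a digit, then 2 to 3 of a literal 'i' (lazy) (captured); then exactly 2 of one of [4tak], then the literal '1bv' repeated 2 times (captured); then zero or more of any character except [yo].
The match spans [2:55] → 'K2iia41bv1bvd-67iiika1bvbvaq=-.;%t8BW7iitta1bv1bvknn3'.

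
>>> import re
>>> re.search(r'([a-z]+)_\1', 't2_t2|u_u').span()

(6, 9)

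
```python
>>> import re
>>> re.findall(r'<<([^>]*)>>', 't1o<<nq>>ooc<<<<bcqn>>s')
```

['nq', '<<bcqn']

Scanning left to right: at [3:9] match '<<nq>>', group 1 = 'nq'; at [12:22] match '<<<<bcqn>>', group 1 = '<<bcqn'.
With a single group, `findall` returns only what that group captured — 2 items.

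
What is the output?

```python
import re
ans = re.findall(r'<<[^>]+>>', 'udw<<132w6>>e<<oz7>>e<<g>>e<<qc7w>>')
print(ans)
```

['<<132w6>>', '<<oz7>>', '<<g>>', '<<qc7w>>']

Walking the string: at [3:12] → '<<132w6>>'; at [13:20] → '<<oz7>>'; at [21:26] → '<<g>>'; at [27:35] → '<<qc7w>>'.
With no groups in the pattern, `findall` gives back each whole match — 4 here.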